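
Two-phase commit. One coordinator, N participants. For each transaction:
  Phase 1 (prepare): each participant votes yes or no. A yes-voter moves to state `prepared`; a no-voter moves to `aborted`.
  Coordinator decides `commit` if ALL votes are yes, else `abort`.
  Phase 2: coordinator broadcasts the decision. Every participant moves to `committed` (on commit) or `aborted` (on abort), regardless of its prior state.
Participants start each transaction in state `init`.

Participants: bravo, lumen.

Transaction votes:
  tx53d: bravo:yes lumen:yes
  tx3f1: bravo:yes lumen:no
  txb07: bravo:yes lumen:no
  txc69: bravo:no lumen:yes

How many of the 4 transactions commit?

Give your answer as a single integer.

tx53d: all yes -> commit (commits=1)
tx3f1: no from lumen -> abort (commits=1)
txb07: no from lumen -> abort (commits=1)
txc69: no from bravo -> abort (commits=1)

Answer: 1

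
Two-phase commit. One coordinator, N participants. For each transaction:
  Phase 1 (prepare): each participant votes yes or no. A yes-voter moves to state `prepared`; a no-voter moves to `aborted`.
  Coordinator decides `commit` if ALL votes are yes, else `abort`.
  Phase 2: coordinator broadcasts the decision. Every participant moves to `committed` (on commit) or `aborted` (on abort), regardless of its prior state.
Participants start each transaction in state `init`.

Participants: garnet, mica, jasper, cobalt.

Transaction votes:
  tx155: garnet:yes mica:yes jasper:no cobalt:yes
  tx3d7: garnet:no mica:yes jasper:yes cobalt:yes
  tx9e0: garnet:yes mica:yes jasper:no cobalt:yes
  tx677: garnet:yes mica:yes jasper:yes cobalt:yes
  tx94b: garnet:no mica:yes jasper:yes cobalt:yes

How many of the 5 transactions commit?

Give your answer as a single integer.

tx155: no from jasper -> abort (commits=0)
tx3d7: no from garnet -> abort (commits=0)
tx9e0: no from jasper -> abort (commits=0)
tx677: all yes -> commit (commits=1)
tx94b: no from garnet -> abort (commits=1)

Answer: 1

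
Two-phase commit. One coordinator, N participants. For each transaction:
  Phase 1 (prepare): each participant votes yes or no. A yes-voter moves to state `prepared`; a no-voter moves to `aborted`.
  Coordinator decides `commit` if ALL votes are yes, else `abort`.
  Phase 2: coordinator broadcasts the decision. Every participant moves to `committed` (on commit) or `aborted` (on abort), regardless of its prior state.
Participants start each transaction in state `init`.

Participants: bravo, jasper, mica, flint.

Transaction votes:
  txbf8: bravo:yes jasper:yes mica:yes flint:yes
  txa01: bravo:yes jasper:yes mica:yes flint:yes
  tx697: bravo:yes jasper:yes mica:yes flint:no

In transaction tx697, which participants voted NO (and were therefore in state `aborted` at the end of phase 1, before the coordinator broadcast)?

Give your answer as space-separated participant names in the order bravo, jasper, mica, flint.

Txn tx697 phase 1: bravo yes -> prepared; jasper yes -> prepared; mica yes -> prepared; flint no -> aborted

Answer: flint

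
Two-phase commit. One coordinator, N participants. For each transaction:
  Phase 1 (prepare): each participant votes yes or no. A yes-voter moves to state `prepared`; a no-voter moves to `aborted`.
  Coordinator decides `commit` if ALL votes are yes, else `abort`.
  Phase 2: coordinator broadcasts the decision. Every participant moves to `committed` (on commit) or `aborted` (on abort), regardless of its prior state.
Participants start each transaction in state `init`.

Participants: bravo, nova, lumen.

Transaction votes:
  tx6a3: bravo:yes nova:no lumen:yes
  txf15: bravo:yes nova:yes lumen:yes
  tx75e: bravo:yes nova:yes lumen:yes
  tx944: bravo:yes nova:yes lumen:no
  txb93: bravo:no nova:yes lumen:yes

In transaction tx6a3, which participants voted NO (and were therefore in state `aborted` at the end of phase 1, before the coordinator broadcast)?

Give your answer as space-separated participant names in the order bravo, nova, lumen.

Txn tx6a3 phase 1: bravo yes -> prepared; nova no -> aborted; lumen yes -> prepared

Answer: nova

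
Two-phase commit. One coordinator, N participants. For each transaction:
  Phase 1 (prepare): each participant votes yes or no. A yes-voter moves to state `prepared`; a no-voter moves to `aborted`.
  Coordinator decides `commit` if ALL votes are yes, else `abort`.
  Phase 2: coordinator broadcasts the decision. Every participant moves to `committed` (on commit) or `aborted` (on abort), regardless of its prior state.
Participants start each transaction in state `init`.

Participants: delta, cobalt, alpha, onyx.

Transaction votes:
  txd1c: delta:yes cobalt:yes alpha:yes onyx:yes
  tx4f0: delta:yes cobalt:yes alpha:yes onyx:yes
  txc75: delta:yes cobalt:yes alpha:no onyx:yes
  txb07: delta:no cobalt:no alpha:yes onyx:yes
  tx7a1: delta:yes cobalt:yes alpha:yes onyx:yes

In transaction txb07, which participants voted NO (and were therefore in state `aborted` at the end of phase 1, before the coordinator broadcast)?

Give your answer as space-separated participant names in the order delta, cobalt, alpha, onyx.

Txn txb07 phase 1: delta no -> aborted; cobalt no -> aborted; alpha yes -> prepared; onyx yes -> prepared

Answer: delta cobalt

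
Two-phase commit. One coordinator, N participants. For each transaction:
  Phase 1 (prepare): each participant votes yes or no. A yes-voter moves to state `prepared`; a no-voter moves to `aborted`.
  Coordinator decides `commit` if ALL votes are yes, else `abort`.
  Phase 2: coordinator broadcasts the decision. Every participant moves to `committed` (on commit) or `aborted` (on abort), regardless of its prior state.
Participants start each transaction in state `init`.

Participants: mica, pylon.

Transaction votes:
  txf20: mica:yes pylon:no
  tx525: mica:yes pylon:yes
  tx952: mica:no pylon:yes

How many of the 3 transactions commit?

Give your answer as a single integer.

txf20: no from pylon -> abort (commits=0)
tx525: all yes -> commit (commits=1)
tx952: no from mica -> abort (commits=1)

Answer: 1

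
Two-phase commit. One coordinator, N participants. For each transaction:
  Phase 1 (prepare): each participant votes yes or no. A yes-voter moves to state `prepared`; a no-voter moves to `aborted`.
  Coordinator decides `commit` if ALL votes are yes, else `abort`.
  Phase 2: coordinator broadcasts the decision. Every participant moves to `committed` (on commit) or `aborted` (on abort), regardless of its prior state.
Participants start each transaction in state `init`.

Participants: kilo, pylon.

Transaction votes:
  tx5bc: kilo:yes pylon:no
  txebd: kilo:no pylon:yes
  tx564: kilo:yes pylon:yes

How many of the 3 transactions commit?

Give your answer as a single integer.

Answer: 1

Derivation:
tx5bc: no from pylon -> abort (commits=0)
txebd: no from kilo -> abort (commits=0)
tx564: all yes -> commit (commits=1)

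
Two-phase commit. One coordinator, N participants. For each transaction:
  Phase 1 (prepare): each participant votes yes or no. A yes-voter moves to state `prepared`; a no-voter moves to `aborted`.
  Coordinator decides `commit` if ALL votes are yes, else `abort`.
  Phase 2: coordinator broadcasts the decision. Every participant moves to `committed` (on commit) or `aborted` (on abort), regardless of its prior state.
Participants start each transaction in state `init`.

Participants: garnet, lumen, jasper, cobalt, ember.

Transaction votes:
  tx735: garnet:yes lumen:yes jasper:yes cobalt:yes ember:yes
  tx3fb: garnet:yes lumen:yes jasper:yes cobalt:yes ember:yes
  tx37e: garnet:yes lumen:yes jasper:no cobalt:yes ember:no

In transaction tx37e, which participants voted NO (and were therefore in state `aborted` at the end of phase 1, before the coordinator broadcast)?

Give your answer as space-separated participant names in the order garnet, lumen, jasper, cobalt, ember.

Txn tx37e phase 1: garnet yes -> prepared; lumen yes -> prepared; jasper no -> aborted; cobalt yes -> prepared; ember no -> aborted

Answer: jasper ember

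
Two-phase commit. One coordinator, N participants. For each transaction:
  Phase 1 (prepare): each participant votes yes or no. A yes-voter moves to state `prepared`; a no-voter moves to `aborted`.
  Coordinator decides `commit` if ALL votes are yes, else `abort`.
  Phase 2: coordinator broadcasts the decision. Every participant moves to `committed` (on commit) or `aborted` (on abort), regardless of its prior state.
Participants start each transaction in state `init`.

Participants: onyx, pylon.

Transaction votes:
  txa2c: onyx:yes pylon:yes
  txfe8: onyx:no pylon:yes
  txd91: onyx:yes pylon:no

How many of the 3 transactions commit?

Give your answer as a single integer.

txa2c: all yes -> commit (commits=1)
txfe8: no from onyx -> abort (commits=1)
txd91: no from pylon -> abort (commits=1)

Answer: 1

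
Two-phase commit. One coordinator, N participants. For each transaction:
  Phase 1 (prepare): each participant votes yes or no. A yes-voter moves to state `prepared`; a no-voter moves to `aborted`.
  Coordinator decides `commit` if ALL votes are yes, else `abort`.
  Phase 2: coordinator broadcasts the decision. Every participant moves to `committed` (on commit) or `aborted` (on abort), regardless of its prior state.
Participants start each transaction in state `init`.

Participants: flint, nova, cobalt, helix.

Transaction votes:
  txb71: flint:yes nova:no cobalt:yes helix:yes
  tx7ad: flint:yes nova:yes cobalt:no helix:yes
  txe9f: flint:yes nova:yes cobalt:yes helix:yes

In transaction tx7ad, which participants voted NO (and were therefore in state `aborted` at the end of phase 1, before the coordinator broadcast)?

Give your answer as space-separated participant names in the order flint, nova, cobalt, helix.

Answer: cobalt

Derivation:
Txn tx7ad phase 1: flint yes -> prepared; nova yes -> prepared; cobalt no -> aborted; helix yes -> prepared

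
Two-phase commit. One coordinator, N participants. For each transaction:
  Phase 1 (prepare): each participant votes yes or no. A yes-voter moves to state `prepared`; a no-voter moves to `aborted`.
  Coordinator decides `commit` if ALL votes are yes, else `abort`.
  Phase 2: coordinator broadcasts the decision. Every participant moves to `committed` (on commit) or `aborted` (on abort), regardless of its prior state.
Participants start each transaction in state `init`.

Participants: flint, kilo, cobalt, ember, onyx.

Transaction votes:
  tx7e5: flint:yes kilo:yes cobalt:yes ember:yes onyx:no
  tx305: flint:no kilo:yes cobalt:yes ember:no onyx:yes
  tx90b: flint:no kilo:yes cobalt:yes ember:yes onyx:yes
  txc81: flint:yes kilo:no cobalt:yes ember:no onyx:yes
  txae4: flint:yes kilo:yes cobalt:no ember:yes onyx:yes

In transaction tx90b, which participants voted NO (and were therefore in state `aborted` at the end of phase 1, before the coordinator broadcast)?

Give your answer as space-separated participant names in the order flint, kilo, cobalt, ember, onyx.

Answer: flint

Derivation:
Txn tx90b phase 1: flint no -> aborted; kilo yes -> prepared; cobalt yes -> prepared; ember yes -> prepared; onyx yes -> prepared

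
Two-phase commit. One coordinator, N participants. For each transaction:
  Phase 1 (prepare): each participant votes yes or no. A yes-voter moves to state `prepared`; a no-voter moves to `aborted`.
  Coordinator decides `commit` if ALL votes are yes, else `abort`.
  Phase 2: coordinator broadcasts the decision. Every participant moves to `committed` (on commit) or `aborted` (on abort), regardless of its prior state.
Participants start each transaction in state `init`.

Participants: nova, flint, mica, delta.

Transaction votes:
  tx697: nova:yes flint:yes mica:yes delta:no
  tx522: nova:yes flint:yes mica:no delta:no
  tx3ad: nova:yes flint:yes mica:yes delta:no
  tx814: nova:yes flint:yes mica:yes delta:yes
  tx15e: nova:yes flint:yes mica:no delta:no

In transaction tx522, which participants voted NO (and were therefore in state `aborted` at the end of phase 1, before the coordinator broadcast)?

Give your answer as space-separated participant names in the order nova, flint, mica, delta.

Answer: mica delta

Derivation:
Txn tx522 phase 1: nova yes -> prepared; flint yes -> prepared; mica no -> aborted; delta no -> aborted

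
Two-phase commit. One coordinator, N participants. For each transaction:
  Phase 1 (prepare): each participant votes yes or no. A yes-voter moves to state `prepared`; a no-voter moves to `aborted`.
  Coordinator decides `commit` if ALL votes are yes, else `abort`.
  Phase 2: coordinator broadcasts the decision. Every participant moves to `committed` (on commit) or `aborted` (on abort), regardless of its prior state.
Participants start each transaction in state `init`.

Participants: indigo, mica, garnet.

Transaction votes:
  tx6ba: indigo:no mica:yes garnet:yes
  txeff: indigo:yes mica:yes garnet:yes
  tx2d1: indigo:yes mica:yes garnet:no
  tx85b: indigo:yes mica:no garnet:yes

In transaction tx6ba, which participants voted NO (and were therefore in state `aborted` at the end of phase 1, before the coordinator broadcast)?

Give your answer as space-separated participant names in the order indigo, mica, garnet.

Txn tx6ba phase 1: indigo no -> aborted; mica yes -> prepared; garnet yes -> prepared

Answer: indigo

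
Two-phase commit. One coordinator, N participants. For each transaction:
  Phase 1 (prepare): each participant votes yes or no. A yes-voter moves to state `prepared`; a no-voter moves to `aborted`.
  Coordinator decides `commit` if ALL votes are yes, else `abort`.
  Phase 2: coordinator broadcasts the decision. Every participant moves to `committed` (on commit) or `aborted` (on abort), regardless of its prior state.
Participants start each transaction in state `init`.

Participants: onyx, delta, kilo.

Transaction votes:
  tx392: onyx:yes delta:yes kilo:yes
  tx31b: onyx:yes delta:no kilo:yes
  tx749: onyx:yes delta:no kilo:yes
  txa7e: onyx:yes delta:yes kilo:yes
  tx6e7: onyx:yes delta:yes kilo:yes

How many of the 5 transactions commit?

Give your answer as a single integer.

tx392: all yes -> commit (commits=1)
tx31b: no from delta -> abort (commits=1)
tx749: no from delta -> abort (commits=1)
txa7e: all yes -> commit (commits=2)
tx6e7: all yes -> commit (commits=3)

Answer: 3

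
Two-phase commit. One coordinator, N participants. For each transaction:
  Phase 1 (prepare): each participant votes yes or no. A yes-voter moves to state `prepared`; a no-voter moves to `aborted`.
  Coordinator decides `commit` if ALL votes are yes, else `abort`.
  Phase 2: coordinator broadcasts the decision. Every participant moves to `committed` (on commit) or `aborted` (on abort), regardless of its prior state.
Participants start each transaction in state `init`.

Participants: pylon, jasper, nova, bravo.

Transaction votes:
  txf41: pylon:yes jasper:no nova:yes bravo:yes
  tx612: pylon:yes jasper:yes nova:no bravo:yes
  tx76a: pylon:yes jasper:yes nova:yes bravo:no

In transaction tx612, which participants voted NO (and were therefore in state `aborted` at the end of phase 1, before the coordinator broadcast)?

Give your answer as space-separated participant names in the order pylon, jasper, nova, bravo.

Answer: nova

Derivation:
Txn tx612 phase 1: pylon yes -> prepared; jasper yes -> prepared; nova no -> aborted; bravo yes -> prepared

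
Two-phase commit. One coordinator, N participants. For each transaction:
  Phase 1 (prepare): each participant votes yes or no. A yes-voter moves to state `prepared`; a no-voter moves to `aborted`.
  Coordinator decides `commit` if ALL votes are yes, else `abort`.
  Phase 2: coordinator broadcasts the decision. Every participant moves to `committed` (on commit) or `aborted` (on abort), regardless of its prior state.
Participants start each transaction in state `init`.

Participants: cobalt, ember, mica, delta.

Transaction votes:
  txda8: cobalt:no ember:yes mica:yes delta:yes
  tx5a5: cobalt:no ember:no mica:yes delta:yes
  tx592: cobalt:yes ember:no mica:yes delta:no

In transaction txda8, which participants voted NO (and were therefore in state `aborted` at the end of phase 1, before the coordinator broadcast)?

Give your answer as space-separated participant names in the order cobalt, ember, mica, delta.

Answer: cobalt

Derivation:
Txn txda8 phase 1: cobalt no -> aborted; ember yes -> prepared; mica yes -> prepared; delta yes -> prepared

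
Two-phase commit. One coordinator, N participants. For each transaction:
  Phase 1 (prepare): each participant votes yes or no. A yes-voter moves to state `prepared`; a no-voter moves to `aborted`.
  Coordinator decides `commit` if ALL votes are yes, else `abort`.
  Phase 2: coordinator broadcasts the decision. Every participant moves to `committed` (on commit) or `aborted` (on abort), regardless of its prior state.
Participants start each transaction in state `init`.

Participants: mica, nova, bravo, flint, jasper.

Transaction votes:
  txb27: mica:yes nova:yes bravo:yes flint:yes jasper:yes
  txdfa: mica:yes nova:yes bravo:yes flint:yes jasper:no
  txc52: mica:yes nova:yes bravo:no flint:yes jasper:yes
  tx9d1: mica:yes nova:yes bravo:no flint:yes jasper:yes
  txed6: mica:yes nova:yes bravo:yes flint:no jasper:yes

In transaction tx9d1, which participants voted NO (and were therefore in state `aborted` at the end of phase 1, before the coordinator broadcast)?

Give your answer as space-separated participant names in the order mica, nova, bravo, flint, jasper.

Txn tx9d1 phase 1: mica yes -> prepared; nova yes -> prepared; bravo no -> aborted; flint yes -> prepared; jasper yes -> prepared

Answer: bravo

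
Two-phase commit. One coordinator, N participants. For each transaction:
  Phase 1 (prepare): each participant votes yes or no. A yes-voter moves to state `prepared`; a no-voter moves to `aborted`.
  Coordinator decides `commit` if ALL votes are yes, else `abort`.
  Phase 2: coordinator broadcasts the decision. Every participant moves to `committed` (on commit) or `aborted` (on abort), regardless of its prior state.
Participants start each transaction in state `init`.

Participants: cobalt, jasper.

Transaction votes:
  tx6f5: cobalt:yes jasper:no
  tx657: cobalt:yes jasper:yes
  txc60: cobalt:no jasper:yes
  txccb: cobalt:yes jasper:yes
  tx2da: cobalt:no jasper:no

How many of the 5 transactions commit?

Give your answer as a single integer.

Answer: 2

Derivation:
tx6f5: no from jasper -> abort (commits=0)
tx657: all yes -> commit (commits=1)
txc60: no from cobalt -> abort (commits=1)
txccb: all yes -> commit (commits=2)
tx2da: no from cobalt, jasper -> abort (commits=2)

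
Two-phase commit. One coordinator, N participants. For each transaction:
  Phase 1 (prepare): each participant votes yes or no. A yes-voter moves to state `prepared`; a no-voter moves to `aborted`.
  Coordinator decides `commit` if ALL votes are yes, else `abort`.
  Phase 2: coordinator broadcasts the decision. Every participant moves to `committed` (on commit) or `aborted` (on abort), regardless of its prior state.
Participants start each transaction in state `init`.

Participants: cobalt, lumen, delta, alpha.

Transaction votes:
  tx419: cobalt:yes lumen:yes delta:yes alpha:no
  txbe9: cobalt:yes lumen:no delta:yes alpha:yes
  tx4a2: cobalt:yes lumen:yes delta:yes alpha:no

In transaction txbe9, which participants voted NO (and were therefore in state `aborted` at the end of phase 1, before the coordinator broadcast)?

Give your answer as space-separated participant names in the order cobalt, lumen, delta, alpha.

Answer: lumen

Derivation:
Txn txbe9 phase 1: cobalt yes -> prepared; lumen no -> aborted; delta yes -> prepared; alpha yes -> prepared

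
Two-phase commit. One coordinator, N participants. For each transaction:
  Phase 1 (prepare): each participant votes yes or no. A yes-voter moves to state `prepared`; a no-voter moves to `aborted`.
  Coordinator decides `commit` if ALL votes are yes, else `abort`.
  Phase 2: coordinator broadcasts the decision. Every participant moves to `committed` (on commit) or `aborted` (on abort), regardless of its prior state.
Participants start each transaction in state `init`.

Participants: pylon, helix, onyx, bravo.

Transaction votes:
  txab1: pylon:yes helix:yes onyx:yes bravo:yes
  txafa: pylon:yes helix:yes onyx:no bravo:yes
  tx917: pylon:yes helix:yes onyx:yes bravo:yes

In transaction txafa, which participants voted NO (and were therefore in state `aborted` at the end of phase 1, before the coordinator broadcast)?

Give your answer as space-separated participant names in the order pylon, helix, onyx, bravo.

Txn txafa phase 1: pylon yes -> prepared; helix yes -> prepared; onyx no -> aborted; bravo yes -> prepared

Answer: onyx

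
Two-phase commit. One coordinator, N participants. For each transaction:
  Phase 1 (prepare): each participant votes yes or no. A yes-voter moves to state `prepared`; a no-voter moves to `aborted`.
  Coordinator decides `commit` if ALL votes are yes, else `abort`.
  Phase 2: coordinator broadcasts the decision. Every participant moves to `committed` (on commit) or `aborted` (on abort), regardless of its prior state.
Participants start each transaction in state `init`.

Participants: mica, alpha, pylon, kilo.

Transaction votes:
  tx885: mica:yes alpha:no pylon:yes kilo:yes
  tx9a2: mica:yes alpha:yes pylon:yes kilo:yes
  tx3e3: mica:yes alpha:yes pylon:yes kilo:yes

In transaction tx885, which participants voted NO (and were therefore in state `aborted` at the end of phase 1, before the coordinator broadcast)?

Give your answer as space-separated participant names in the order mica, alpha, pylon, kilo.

Answer: alpha

Derivation:
Txn tx885 phase 1: mica yes -> prepared; alpha no -> aborted; pylon yes -> prepared; kilo yes -> prepared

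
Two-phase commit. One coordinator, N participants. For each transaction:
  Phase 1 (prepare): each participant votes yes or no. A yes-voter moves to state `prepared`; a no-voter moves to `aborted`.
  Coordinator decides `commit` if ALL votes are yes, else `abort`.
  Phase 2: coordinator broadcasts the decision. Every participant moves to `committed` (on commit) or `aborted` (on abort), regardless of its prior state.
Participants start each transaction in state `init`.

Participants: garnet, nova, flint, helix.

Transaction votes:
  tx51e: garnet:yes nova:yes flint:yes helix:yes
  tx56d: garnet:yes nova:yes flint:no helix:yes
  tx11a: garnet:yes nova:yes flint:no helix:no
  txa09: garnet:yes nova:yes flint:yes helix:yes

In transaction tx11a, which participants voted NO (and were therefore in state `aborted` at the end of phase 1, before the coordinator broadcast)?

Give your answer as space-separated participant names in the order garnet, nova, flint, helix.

Answer: flint helix

Derivation:
Txn tx11a phase 1: garnet yes -> prepared; nova yes -> prepared; flint no -> aborted; helix no -> aborted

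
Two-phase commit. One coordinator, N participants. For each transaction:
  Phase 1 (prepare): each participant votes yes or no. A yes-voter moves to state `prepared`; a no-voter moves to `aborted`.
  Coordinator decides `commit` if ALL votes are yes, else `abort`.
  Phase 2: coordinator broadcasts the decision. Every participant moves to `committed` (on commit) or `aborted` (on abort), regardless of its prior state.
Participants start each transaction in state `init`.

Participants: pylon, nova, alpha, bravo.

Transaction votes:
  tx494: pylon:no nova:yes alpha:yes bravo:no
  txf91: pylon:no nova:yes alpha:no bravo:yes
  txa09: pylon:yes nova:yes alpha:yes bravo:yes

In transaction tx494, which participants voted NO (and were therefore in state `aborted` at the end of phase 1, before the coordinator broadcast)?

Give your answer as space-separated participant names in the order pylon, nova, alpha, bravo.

Txn tx494 phase 1: pylon no -> aborted; nova yes -> prepared; alpha yes -> prepared; bravo no -> aborted

Answer: pylon bravo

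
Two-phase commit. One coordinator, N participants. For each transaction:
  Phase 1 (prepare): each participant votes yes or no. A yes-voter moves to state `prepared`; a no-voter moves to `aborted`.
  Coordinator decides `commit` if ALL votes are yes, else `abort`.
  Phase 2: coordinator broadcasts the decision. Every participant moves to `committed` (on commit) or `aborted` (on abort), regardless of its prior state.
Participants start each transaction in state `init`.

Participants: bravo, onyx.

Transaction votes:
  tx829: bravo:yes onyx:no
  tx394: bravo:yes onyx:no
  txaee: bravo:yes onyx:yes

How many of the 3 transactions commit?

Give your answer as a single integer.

tx829: no from onyx -> abort (commits=0)
tx394: no from onyx -> abort (commits=0)
txaee: all yes -> commit (commits=1)

Answer: 1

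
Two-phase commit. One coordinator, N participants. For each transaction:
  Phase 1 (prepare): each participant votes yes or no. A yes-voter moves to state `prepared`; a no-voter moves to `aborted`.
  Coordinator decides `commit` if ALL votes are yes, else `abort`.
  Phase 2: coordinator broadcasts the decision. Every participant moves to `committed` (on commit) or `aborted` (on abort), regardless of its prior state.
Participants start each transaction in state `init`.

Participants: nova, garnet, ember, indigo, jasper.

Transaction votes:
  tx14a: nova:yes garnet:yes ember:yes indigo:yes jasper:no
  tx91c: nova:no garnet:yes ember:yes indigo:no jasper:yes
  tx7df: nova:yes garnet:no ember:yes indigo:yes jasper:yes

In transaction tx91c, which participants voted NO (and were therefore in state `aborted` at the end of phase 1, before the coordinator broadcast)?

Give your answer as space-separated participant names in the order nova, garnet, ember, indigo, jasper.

Txn tx91c phase 1: nova no -> aborted; garnet yes -> prepared; ember yes -> prepared; indigo no -> aborted; jasper yes -> prepared

Answer: nova indigo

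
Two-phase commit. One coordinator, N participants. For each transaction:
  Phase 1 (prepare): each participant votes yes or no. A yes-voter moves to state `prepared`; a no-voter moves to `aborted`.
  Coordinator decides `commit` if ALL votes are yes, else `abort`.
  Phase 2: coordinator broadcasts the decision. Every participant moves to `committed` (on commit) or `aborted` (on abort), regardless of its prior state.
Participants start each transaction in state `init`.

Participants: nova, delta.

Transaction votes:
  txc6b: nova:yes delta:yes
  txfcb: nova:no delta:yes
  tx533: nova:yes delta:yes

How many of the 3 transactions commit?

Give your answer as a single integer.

txc6b: all yes -> commit (commits=1)
txfcb: no from nova -> abort (commits=1)
tx533: all yes -> commit (commits=2)

Answer: 2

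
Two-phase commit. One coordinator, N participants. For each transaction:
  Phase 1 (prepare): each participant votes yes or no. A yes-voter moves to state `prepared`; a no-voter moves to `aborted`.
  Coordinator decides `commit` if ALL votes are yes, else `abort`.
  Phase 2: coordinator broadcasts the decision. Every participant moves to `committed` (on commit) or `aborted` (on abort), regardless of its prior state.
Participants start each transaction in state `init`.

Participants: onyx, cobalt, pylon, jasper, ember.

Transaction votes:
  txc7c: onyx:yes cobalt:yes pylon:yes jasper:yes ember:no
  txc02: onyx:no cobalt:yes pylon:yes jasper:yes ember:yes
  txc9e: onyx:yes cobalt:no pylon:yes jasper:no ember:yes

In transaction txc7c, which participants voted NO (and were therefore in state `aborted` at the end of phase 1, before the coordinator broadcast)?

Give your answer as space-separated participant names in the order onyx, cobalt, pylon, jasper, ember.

Answer: ember

Derivation:
Txn txc7c phase 1: onyx yes -> prepared; cobalt yes -> prepared; pylon yes -> prepared; jasper yes -> prepared; ember no -> aborted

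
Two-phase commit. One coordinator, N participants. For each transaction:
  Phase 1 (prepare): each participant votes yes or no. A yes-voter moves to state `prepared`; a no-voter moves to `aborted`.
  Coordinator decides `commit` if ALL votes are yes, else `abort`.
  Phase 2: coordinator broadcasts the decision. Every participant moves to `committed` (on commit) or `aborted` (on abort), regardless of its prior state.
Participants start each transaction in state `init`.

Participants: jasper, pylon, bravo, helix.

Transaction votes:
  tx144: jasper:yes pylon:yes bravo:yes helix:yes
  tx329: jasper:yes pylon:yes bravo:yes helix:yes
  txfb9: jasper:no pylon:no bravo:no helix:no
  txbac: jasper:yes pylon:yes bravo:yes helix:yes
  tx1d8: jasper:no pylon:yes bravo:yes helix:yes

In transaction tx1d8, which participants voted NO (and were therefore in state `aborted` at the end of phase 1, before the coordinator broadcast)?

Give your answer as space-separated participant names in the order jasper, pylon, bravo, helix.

Answer: jasper

Derivation:
Txn tx1d8 phase 1: jasper no -> aborted; pylon yes -> prepared; bravo yes -> prepared; helix yes -> prepared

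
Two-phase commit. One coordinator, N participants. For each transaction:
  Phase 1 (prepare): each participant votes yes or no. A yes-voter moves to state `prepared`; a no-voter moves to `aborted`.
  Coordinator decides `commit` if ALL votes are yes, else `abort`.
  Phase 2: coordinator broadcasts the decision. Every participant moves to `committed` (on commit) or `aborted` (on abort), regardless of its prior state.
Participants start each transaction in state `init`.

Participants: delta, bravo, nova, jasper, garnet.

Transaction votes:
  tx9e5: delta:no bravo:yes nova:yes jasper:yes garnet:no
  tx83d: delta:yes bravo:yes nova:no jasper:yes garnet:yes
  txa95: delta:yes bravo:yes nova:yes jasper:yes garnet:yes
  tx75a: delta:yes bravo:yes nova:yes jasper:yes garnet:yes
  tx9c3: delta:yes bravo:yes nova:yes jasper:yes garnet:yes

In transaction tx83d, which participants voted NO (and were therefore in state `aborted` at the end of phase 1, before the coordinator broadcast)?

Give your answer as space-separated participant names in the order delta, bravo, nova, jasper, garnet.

Txn tx83d phase 1: delta yes -> prepared; bravo yes -> prepared; nova no -> aborted; jasper yes -> prepared; garnet yes -> prepared

Answer: nova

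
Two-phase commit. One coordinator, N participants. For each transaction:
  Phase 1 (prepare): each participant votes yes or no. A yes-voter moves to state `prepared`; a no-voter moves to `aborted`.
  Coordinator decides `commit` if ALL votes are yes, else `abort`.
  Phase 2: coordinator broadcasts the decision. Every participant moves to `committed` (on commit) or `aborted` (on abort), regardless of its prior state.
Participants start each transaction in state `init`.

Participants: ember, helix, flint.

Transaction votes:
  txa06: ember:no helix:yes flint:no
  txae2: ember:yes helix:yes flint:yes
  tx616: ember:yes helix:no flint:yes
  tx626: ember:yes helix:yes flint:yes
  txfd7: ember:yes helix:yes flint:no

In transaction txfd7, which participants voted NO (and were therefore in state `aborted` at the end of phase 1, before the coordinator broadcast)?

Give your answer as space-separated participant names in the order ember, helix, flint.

Txn txfd7 phase 1: ember yes -> prepared; helix yes -> prepared; flint no -> aborted

Answer: flint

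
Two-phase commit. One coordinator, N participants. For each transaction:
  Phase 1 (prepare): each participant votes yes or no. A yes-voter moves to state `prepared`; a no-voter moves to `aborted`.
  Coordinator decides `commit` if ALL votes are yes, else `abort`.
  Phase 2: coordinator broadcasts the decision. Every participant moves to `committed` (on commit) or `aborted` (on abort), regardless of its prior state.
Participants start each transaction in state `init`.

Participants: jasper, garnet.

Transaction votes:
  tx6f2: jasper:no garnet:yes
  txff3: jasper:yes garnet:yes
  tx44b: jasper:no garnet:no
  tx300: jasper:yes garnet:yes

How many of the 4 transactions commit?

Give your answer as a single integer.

Answer: 2

Derivation:
tx6f2: no from jasper -> abort (commits=0)
txff3: all yes -> commit (commits=1)
tx44b: no from jasper, garnet -> abort (commits=1)
tx300: all yes -> commit (commits=2)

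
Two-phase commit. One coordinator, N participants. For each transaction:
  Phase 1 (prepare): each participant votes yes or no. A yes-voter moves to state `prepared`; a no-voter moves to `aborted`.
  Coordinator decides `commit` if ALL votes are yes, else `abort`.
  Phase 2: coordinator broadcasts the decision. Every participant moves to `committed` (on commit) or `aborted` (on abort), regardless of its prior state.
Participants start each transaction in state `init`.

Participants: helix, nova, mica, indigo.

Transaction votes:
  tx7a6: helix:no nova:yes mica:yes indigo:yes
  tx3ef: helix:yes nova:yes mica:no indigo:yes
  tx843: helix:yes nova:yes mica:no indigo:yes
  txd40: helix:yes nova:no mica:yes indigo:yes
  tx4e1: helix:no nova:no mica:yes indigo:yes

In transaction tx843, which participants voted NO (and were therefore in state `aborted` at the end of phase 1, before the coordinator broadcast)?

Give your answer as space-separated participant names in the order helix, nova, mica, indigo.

Txn tx843 phase 1: helix yes -> prepared; nova yes -> prepared; mica no -> aborted; indigo yes -> prepared

Answer: mica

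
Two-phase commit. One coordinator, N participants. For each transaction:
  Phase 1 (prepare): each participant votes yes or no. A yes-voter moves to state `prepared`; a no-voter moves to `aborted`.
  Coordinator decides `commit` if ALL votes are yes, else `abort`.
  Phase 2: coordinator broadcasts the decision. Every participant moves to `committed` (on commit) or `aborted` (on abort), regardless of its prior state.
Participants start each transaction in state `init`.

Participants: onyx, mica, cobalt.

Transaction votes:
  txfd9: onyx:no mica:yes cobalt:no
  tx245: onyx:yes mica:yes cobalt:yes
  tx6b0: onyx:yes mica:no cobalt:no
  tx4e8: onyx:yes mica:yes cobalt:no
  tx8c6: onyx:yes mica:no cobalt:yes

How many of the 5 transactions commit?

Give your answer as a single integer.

Answer: 1

Derivation:
txfd9: no from onyx, cobalt -> abort (commits=0)
tx245: all yes -> commit (commits=1)
tx6b0: no from mica, cobalt -> abort (commits=1)
tx4e8: no from cobalt -> abort (commits=1)
tx8c6: no from mica -> abort (commits=1)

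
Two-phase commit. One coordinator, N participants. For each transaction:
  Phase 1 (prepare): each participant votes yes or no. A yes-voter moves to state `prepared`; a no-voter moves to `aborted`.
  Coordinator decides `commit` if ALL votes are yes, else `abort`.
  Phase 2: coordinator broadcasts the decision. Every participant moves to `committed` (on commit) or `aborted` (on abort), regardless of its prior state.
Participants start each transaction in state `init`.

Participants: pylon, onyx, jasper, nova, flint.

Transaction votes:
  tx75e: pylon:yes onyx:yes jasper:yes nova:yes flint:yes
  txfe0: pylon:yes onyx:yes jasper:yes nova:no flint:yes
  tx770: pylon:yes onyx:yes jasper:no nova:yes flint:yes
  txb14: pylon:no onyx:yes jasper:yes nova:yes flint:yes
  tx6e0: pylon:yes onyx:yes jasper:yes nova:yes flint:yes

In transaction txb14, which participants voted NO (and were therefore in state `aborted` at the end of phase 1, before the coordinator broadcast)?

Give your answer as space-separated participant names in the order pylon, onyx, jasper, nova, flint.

Answer: pylon

Derivation:
Txn txb14 phase 1: pylon no -> aborted; onyx yes -> prepared; jasper yes -> prepared; nova yes -> prepared; flint yes -> prepared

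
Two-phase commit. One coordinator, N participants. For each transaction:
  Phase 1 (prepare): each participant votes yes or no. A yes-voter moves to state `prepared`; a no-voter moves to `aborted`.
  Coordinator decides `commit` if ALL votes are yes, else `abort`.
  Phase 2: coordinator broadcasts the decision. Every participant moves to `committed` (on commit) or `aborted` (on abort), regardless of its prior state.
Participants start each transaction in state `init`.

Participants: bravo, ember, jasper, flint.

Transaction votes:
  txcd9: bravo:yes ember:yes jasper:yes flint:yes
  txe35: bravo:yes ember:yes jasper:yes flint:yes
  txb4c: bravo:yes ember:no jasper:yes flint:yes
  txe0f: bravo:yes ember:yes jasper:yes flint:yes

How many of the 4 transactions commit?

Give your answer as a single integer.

txcd9: all yes -> commit (commits=1)
txe35: all yes -> commit (commits=2)
txb4c: no from ember -> abort (commits=2)
txe0f: all yes -> commit (commits=3)

Answer: 3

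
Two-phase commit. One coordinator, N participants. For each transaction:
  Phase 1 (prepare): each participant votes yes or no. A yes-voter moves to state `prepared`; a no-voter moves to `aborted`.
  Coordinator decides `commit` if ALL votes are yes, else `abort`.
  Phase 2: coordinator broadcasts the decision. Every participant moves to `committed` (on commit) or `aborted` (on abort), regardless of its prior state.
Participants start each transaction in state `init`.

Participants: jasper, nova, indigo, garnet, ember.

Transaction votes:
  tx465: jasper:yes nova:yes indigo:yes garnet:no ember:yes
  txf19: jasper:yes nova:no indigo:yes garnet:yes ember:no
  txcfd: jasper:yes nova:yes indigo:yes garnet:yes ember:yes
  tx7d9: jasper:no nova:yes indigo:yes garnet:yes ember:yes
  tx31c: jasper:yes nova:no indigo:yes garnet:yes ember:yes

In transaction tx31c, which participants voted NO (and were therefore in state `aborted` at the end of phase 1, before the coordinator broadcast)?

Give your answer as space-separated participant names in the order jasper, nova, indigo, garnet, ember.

Answer: nova

Derivation:
Txn tx31c phase 1: jasper yes -> prepared; nova no -> aborted; indigo yes -> prepared; garnet yes -> prepared; ember yes -> prepared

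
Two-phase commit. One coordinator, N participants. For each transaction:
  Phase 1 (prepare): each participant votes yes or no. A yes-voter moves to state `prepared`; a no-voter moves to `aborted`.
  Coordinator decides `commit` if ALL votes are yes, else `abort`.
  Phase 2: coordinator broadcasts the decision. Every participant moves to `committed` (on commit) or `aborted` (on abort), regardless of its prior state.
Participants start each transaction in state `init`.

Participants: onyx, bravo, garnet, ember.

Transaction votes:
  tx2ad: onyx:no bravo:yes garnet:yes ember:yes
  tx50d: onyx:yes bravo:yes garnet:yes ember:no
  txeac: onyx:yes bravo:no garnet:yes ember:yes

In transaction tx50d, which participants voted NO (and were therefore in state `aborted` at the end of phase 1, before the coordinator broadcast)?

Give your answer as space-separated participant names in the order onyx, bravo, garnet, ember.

Txn tx50d phase 1: onyx yes -> prepared; bravo yes -> prepared; garnet yes -> prepared; ember no -> aborted

Answer: ember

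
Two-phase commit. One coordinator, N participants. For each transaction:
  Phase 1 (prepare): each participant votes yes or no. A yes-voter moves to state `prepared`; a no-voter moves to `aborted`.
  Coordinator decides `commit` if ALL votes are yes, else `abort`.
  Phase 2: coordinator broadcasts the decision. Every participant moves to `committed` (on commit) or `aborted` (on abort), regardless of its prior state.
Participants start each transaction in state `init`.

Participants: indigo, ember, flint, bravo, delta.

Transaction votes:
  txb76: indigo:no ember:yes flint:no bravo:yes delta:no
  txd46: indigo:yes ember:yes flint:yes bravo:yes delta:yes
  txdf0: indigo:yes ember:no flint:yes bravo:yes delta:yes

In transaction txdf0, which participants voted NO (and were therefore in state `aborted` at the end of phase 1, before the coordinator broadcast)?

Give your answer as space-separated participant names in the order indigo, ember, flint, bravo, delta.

Answer: ember

Derivation:
Txn txdf0 phase 1: indigo yes -> prepared; ember no -> aborted; flint yes -> prepared; bravo yes -> prepared; delta yes -> prepared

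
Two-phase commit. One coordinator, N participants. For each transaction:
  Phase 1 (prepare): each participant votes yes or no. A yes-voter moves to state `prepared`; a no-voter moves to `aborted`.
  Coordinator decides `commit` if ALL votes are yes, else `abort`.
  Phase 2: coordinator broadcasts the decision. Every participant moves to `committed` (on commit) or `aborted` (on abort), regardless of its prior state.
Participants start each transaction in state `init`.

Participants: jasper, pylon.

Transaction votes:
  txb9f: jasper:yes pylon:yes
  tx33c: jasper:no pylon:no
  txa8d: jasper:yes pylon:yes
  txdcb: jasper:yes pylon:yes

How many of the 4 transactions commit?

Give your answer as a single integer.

Answer: 3

Derivation:
txb9f: all yes -> commit (commits=1)
tx33c: no from jasper, pylon -> abort (commits=1)
txa8d: all yes -> commit (commits=2)
txdcb: all yes -> commit (commits=3)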